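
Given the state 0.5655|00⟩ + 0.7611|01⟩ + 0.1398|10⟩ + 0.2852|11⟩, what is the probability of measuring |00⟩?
0.3198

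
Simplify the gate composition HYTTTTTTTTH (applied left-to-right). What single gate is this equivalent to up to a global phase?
Y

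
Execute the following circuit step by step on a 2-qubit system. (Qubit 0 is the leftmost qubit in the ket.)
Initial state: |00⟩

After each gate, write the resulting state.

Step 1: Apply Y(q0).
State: i|10⟩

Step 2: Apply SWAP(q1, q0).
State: i|01⟩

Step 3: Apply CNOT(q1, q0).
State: i|11⟩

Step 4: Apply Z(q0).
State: -i|11⟩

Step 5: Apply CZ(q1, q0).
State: i|11⟩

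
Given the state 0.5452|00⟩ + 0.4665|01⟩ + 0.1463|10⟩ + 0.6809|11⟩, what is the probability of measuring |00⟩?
0.2972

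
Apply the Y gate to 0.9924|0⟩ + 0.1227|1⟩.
-0.1227i|0⟩ + 0.9924i|1⟩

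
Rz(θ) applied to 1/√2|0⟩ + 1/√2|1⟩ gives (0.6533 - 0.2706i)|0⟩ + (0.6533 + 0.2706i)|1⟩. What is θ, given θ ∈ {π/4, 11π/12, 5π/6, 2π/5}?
π/4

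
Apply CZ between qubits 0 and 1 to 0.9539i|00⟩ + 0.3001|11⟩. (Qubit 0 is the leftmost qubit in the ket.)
0.9539i|00⟩ - 0.3001|11⟩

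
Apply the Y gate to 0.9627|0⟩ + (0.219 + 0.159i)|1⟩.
(0.159 - 0.219i)|0⟩ + 0.9627i|1⟩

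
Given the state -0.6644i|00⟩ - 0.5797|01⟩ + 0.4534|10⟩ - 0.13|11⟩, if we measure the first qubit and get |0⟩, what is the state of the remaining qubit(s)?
-0.7535i|0⟩ - 0.6574|1⟩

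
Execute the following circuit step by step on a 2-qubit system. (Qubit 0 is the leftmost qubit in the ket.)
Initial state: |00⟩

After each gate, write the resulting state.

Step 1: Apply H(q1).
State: 1/√2|00⟩ + 1/√2|01⟩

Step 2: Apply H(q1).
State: |00⟩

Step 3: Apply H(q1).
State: 1/√2|00⟩ + 1/√2|01⟩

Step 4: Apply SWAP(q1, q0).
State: 1/√2|00⟩ + 1/√2|10⟩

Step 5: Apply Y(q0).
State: -(1/√2)i|00⟩ + (1/√2)i|10⟩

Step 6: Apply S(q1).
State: -(1/√2)i|00⟩ + (1/√2)i|10⟩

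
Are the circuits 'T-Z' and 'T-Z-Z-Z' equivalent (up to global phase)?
Yes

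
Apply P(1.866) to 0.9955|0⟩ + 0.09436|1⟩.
0.9955|0⟩ + (-0.02745 + 0.09028i)|1⟩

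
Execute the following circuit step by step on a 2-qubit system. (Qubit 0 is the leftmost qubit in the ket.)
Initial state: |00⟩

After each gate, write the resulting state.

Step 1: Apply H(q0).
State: 1/√2|00⟩ + 1/√2|10⟩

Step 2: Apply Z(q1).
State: 1/√2|00⟩ + 1/√2|10⟩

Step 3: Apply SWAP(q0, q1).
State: 1/√2|00⟩ + 1/√2|01⟩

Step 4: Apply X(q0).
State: 1/√2|10⟩ + 1/√2|11⟩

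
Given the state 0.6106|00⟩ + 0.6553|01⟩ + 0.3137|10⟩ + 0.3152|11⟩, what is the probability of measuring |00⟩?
0.3728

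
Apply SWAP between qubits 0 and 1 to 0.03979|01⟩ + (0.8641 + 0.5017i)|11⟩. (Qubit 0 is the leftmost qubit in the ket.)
0.03979|10⟩ + (0.8641 + 0.5017i)|11⟩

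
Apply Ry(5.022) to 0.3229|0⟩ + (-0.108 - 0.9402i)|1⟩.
(-0.1971 + 0.5544i)|0⟩ + (0.2776 + 0.7594i)|1⟩

Ry(5.022) = [[cos(θ/2), −sin(θ/2)], [sin(θ/2), cos(θ/2)]]; θ = 5.022, cos(θ/2) ≈ -0.807678, sin(θ/2) ≈ 0.589624.
With a = amp(|0⟩) = 0.3229 and b = amp(|1⟩) = (-0.108 - 0.9402i):
new amp(|0⟩) = (-0.807678)·a + (-0.589624)·b = (-0.1971 + 0.5544i)
new amp(|1⟩) = (0.589624)·a + (-0.807678)·b = (0.2776 + 0.7594i)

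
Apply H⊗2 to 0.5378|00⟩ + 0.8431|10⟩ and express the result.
0.6905|00⟩ + 0.6905|01⟩ - 0.1527|10⟩ - 0.1527|11⟩

H⊗2 gives amp(|y⟩) = (1/2) Σ_x (−1)^(x·y) amp(|x⟩), where x·y is the number of positions in which both x and y have a 1.
|00⟩: (0.5378 + 0.8431)/2 = 0.6905
|01⟩: (0.5378 + 0.8431)/2 = 0.6905
|10⟩: (0.5378 - 0.8431)/2 = -0.1527
|11⟩: (0.5378 - 0.8431)/2 = -0.1527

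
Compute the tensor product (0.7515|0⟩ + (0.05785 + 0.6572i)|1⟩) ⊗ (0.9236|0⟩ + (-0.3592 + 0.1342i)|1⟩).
0.6941|00⟩ + (-0.2699 + 0.1009i)|01⟩ + (0.05343 + 0.607i)|10⟩ + (-0.109 - 0.2283i)|11⟩

amp(|b₁b₂…⟩) = product of the factor amplitudes for bits b₁, b₂, …; only kets whose every factor amplitude is nonzero survive.
|00⟩: (0.7515)(0.9236) = 0.6941
|01⟩: (0.7515)(-0.3592 + 0.1342i) = (-0.2699 + 0.1009i)
|10⟩: (0.05785 + 0.6572i)(0.9236) = (0.05343 + 0.607i)
|11⟩: (0.05785 + 0.6572i)(-0.3592 + 0.1342i) = (-0.109 - 0.2283i)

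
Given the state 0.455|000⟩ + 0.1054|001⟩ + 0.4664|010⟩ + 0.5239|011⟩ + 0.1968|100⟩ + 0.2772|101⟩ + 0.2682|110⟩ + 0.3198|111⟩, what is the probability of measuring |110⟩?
0.07193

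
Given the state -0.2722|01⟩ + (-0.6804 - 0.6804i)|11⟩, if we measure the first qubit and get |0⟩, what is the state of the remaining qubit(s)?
-|1⟩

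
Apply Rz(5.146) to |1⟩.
(-0.8427 + 0.5384i)|1⟩

Rz(5.146) = [[e^(−iθ/2), 0], [0, e^(iθ/2)]] with e^(±iθ/2) = cos(θ/2) ± i·sin(θ/2); θ = 5.146, cos(θ/2) ≈ -0.84266, sin(θ/2) ≈ 0.538447.
With a = amp(|0⟩) = 0 and b = amp(|1⟩) = 1:
new amp(|0⟩) = (-0.84266 - 0.538447i)·a = 0
new amp(|1⟩) = (-0.84266 + 0.538447i)·b = (-0.8427 + 0.5384i)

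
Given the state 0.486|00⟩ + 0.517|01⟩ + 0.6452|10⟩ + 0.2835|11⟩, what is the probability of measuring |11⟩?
0.08037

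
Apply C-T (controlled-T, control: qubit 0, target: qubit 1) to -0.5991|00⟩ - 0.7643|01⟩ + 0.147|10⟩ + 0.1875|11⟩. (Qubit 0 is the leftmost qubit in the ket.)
-0.5991|00⟩ - 0.7643|01⟩ + 0.147|10⟩ + (0.1326 + 0.1326i)|11⟩

C-T leaves the control-|0⟩ kets |00⟩, |01⟩ unchanged and applies T to qubit 1 on the control-|1⟩ pair (|10⟩, |11⟩).
T = [[1, 0], [0, (1/√2 + (1/√2)i)]].
With a = amp(|10⟩) = 0.147 and b = amp(|11⟩) = 0.1875:
new amp(|10⟩) = (1)·a = 0.147
new amp(|11⟩) = (1/√2 + (1/√2)i)·b = (0.1326 + 0.1326i)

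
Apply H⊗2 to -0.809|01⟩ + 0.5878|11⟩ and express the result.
-0.1106|00⟩ + 0.1106|01⟩ - 0.6984|10⟩ + 0.6984|11⟩

H⊗2 gives amp(|y⟩) = (1/2) Σ_x (−1)^(x·y) amp(|x⟩), where x·y is the number of positions in which both x and y have a 1.
|00⟩: (-0.809 + 0.5878)/2 = -0.1106
|01⟩: (0.809 - 0.5878)/2 = 0.1106
|10⟩: (-0.809 - 0.5878)/2 = -0.6984
|11⟩: (0.809 + 0.5878)/2 = 0.6984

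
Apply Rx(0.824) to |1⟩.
-0.4004i|0⟩ + 0.9163|1⟩

Rx(0.824) = [[cos(θ/2), −i·sin(θ/2)], [−i·sin(θ/2), cos(θ/2)]]; θ = 0.824, cos(θ/2) ≈ 0.916322, sin(θ/2) ≈ 0.400443.
With a = amp(|0⟩) = 0 and b = amp(|1⟩) = 1:
new amp(|0⟩) = (0.916322)·a + (-0.400443i)·b = -0.4004i
new amp(|1⟩) = (-0.400443i)·a + (0.916322)·b = 0.9163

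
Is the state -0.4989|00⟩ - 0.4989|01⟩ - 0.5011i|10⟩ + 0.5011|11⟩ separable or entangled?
Entangled

Writing the state as a|00⟩ + b|01⟩ + c|10⟩ + d|11⟩, it is a product state iff ad − bc = 0.
Here (a, b, c, d) = (-0.4989, -0.4989, -0.5011i, 0.5011): ad − bc = (-0.4989)(0.5011) − (-0.4989)(-0.5011i) = (-0.25 - 0.25i) ≠ 0, so the state is entangled.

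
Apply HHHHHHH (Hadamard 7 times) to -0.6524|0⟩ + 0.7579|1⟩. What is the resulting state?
0.0746|0⟩ - 0.9972|1⟩

H² = I, so H^7 = H: a single Hadamard. With (a, b) = (-0.6524, 0.7579), H gives ((a + b)/√2, (a − b)/√2) = (0.0746, -0.9972).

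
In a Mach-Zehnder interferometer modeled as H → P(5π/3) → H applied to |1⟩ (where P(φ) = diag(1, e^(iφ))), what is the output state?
(0.25 + 0.433i)|0⟩ + (0.75 - 0.433i)|1⟩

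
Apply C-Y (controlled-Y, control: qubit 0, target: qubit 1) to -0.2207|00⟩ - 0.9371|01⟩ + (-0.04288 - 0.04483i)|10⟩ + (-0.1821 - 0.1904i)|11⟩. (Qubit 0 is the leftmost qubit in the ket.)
-0.2207|00⟩ - 0.9371|01⟩ + (-0.1904 + 0.1821i)|10⟩ + (0.04483 - 0.04288i)|11⟩

C-Y leaves the control-|0⟩ kets |00⟩, |01⟩ unchanged and applies Y to qubit 1 on the control-|1⟩ pair (|10⟩, |11⟩).
Y = [[0, -i], [i, 0]].
With a = amp(|10⟩) = (-0.04288 - 0.04483i) and b = amp(|11⟩) = (-0.1821 - 0.1904i):
new amp(|10⟩) = (-i)·b = (-0.1904 + 0.1821i)
new amp(|11⟩) = (i)·a = (0.04483 - 0.04288i)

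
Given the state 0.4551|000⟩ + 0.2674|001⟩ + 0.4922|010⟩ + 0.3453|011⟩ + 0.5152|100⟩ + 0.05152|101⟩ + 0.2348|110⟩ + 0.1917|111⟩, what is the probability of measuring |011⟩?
0.1192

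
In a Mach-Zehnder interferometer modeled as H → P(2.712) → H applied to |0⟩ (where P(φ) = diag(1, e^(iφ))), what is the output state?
(0.04543 + 0.2083i)|0⟩ + (0.9546 - 0.2083i)|1⟩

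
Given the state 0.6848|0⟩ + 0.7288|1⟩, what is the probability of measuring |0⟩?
0.469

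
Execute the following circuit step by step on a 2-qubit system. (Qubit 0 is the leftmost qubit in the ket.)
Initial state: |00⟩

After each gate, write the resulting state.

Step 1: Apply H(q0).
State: 1/√2|00⟩ + 1/√2|10⟩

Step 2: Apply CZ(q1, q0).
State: 1/√2|00⟩ + 1/√2|10⟩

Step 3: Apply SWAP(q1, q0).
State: 1/√2|00⟩ + 1/√2|01⟩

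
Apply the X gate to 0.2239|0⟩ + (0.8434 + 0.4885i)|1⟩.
(0.8434 + 0.4885i)|0⟩ + 0.2239|1⟩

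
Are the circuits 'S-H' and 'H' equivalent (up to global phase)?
No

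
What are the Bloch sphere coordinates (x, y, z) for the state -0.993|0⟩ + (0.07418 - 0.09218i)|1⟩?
(-0.1473, 0.1831, 0.972)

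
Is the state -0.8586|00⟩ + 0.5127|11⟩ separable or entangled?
Entangled

Writing the state as a|00⟩ + b|01⟩ + c|10⟩ + d|11⟩, it is a product state iff ad − bc = 0.
Here (a, b, c, d) = (-0.8586, 0, 0, 0.5127): ad − bc = (-0.8586)(0.5127) − (0)(0) = -0.4402 ≠ 0, so the state is entangled.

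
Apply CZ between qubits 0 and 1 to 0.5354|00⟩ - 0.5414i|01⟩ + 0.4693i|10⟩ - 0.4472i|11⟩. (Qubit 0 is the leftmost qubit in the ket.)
0.5354|00⟩ - 0.5414i|01⟩ + 0.4693i|10⟩ + 0.4472i|11⟩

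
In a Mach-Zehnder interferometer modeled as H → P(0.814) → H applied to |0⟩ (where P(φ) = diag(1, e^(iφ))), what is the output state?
(0.8433 + 0.3635i)|0⟩ + (0.1567 - 0.3635i)|1⟩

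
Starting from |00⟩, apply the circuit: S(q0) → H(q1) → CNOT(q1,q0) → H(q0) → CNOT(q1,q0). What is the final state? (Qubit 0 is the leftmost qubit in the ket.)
1/2|00⟩ - 1/2|01⟩ + 1/2|10⟩ + 1/2|11⟩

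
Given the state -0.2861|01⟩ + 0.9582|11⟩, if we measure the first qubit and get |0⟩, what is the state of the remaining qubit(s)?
-|1⟩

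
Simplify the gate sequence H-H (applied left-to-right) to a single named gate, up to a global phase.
I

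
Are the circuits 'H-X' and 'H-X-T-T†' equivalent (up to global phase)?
Yes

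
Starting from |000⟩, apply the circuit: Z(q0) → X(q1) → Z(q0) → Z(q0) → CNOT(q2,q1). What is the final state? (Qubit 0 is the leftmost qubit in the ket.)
|010⟩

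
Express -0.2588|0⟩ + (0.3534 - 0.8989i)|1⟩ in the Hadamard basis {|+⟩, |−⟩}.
(0.06689 - 0.6356i)|+⟩ + (-0.4329 + 0.6356i)|−⟩

With |ψ⟩ = α|0⟩ + β|1⟩, the Hadamard-basis coefficients are ⟨+|ψ⟩ = (α + β)/√2 and ⟨−|ψ⟩ = (α − β)/√2.
Here α = -0.2588, β = (0.3534 - 0.8989i): (α + β)/√2 = (0.06689 - 0.6356i), (α − β)/√2 = (-0.4329 + 0.6356i).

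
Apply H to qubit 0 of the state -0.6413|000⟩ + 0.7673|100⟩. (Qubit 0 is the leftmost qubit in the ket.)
0.0891|000⟩ - 0.996|100⟩

H on qubit 0 mixes each pair of kets that differ only in qubit 0: amplitudes (a, b) of (|…0…⟩, |…1…⟩) become ((a + b)/√2, (a − b)/√2). Kets absent from the input have amplitude 0.
(|000⟩, |100⟩): (a, b) = (-0.6413, 0.7673) → (0.0891, -0.996)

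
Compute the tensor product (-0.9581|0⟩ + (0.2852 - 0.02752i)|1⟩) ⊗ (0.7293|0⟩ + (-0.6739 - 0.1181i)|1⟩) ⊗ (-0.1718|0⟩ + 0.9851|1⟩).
0.12|000⟩ - 0.6883|001⟩ + (-0.1109 - 0.01944i)|010⟩ + (0.636 + 0.1115i)|011⟩ + (-0.03573 + 0.003448i)|100⟩ + (0.2049 - 0.01977i)|101⟩ + (0.03358 + 0.0026i)|110⟩ + (-0.1925 - 0.01491i)|111⟩

amp(|b₁b₂…⟩) = product of the factor amplitudes for bits b₁, b₂, …; only kets whose every factor amplitude is nonzero survive.
|000⟩: (-0.9581)(0.7293)(-0.1718) = 0.12
|001⟩: (-0.9581)(0.7293)(0.9851) = -0.6883
|010⟩: (-0.9581)(-0.6739 - 0.1181i)(-0.1718) = (-0.1109 - 0.01944i)
|011⟩: (-0.9581)(-0.6739 - 0.1181i)(0.9851) = (0.636 + 0.1115i)
|100⟩: (0.2852 - 0.02752i)(0.7293)(-0.1718) = (-0.03573 + 0.003448i)
|101⟩: (0.2852 - 0.02752i)(0.7293)(0.9851) = (0.2049 - 0.01977i)
|110⟩: (0.2852 - 0.02752i)(-0.6739 - 0.1181i)(-0.1718) = (0.03358 + 0.0026i)
|111⟩: (0.2852 - 0.02752i)(-0.6739 - 0.1181i)(0.9851) = (-0.1925 - 0.01491i)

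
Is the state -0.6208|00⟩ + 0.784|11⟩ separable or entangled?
Entangled

Writing the state as a|00⟩ + b|01⟩ + c|10⟩ + d|11⟩, it is a product state iff ad − bc = 0.
Here (a, b, c, d) = (-0.6208, 0, 0, 0.784): ad − bc = (-0.6208)(0.784) − (0)(0) = -0.4867 ≠ 0, so the state is entangled.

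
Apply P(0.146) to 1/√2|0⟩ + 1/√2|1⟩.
1/√2|0⟩ + (0.6996 + 0.1029i)|1⟩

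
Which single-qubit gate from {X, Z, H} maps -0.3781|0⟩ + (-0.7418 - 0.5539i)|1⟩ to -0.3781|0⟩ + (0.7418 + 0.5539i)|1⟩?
Z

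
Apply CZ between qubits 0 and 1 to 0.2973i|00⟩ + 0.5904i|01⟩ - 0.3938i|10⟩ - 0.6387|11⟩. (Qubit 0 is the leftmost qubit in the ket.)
0.2973i|00⟩ + 0.5904i|01⟩ - 0.3938i|10⟩ + 0.6387|11⟩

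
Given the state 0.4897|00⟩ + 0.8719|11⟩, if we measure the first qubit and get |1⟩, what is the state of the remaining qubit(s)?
|1⟩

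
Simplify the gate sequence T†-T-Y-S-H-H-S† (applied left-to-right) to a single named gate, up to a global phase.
Y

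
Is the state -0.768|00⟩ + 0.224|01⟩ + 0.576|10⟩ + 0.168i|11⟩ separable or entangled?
Entangled

Writing the state as a|00⟩ + b|01⟩ + c|10⟩ + d|11⟩, it is a product state iff ad − bc = 0.
Here (a, b, c, d) = (-0.768, 0.224, 0.576, 0.168i): ad − bc = (-0.768)(0.168i) − (0.224)(0.576) = (-0.129 - 0.129i) ≠ 0, so the state is entangled.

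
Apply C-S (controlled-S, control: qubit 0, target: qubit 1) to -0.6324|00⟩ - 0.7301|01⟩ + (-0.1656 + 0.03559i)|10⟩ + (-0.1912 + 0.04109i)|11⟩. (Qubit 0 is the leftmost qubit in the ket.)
-0.6324|00⟩ - 0.7301|01⟩ + (-0.1656 + 0.03559i)|10⟩ + (-0.04109 - 0.1912i)|11⟩

C-S leaves the control-|0⟩ kets |00⟩, |01⟩ unchanged and applies S to qubit 1 on the control-|1⟩ pair (|10⟩, |11⟩).
S = [[1, 0], [0, i]].
With a = amp(|10⟩) = (-0.1656 + 0.03559i) and b = amp(|11⟩) = (-0.1912 + 0.04109i):
new amp(|10⟩) = (1)·a = (-0.1656 + 0.03559i)
new amp(|11⟩) = (i)·b = (-0.04109 - 0.1912i)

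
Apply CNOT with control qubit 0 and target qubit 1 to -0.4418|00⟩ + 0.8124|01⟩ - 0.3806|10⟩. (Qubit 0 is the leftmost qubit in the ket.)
-0.4418|00⟩ + 0.8124|01⟩ - 0.3806|11⟩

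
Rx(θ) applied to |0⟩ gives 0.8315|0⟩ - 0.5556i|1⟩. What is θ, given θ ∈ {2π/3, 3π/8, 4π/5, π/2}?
3π/8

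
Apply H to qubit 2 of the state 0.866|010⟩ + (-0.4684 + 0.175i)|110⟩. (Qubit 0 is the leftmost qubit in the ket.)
0.6124|010⟩ + 0.6124|011⟩ + (-0.3312 + 0.1237i)|110⟩ + (-0.3312 + 0.1237i)|111⟩

H on qubit 2 mixes each pair of kets that differ only in qubit 2: amplitudes (a, b) of (|…0…⟩, |…1…⟩) become ((a + b)/√2, (a − b)/√2). Kets absent from the input have amplitude 0.
(|010⟩, |011⟩): (a, b) = (0.866, 0) → (0.6124, 0.6124)
(|110⟩, |111⟩): (a, b) = ((-0.4684 + 0.175i), 0) → ((-0.3312 + 0.1237i), (-0.3312 + 0.1237i))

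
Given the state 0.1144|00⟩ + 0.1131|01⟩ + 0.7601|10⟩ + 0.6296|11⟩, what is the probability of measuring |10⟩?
0.5778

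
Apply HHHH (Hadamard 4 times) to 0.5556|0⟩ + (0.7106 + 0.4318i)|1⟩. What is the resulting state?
0.5556|0⟩ + (0.7106 + 0.4318i)|1⟩

H² = I, so an even number of Hadamards cancels: H^4 = I and the state is unchanged.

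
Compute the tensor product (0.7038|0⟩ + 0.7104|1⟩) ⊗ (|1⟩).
0.7038|01⟩ + 0.7104|11⟩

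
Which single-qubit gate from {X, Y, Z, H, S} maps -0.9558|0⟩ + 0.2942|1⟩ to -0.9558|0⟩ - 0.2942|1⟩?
Z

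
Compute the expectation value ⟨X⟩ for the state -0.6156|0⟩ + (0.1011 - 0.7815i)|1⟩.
-0.1245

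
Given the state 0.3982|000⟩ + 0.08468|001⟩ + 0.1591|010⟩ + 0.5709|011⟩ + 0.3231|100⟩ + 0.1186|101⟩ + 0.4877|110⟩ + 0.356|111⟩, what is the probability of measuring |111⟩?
0.1267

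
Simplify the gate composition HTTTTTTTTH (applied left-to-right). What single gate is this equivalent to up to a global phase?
I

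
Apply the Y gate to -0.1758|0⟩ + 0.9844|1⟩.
-0.9844i|0⟩ - 0.1758i|1⟩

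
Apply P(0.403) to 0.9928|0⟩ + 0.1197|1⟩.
0.9928|0⟩ + (0.1101 + 0.04694i)|1⟩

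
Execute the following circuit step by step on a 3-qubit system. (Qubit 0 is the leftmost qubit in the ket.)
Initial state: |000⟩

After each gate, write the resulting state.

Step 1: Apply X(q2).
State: |001⟩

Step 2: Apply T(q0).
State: |001⟩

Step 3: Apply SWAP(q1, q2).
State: |010⟩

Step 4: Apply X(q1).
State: |000⟩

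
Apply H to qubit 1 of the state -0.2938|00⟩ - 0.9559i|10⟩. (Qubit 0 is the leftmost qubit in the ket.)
-0.2077|00⟩ - 0.2077|01⟩ - 0.6759i|10⟩ - 0.6759i|11⟩

H on qubit 1 mixes each pair of kets that differ only in qubit 1: amplitudes (a, b) of (|…0…⟩, |…1…⟩) become ((a + b)/√2, (a − b)/√2). Kets absent from the input have amplitude 0.
(|00⟩, |01⟩): (a, b) = (-0.2938, 0) → (-0.2077, -0.2077)
(|10⟩, |11⟩): (a, b) = (-0.9559i, 0) → (-0.6759i, -0.6759i)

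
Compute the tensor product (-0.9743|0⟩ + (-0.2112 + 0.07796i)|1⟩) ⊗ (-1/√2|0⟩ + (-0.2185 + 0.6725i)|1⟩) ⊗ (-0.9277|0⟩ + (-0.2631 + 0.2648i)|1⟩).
-0.6391|000⟩ + (-0.1813 + 0.1824i)|001⟩ + (-0.1975 + 0.6078i)|010⟩ + (0.1175 + 0.2288i)|011⟩ + (-0.1385 + 0.05114i)|100⟩ + (-0.02469 + 0.05405i)|101⟩ + (0.005827 + 0.1476i)|110⟩ + (0.04377 + 0.04019i)|111⟩

amp(|b₁b₂…⟩) = product of the factor amplitudes for bits b₁, b₂, …; only kets whose every factor amplitude is nonzero survive.
|000⟩: (-0.9743)(-1/√2)(-0.9277) = -0.6391
|001⟩: (-0.9743)(-1/√2)(-0.2631 + 0.2648i) = (-0.1813 + 0.1824i)
|010⟩: (-0.9743)(-0.2185 + 0.6725i)(-0.9277) = (-0.1975 + 0.6078i)
|011⟩: (-0.9743)(-0.2185 + 0.6725i)(-0.2631 + 0.2648i) = (0.1175 + 0.2288i)
|100⟩: (-0.2112 + 0.07796i)(-1/√2)(-0.9277) = (-0.1385 + 0.05114i)
|101⟩: (-0.2112 + 0.07796i)(-1/√2)(-0.2631 + 0.2648i) = (-0.02469 + 0.05405i)
|110⟩: (-0.2112 + 0.07796i)(-0.2185 + 0.6725i)(-0.9277) = (0.005827 + 0.1476i)
|111⟩: (-0.2112 + 0.07796i)(-0.2185 + 0.6725i)(-0.2631 + 0.2648i) = (0.04377 + 0.04019i)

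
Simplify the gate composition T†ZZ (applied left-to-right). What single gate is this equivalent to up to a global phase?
T†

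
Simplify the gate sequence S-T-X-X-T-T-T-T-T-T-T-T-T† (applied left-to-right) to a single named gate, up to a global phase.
S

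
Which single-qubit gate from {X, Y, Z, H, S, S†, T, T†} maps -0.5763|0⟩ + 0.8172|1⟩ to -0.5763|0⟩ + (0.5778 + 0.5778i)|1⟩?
T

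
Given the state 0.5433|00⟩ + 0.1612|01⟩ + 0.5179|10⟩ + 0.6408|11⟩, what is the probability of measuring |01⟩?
0.02599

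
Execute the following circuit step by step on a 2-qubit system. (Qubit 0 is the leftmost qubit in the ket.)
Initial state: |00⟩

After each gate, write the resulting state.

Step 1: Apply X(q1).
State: |01⟩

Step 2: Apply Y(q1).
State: -i|00⟩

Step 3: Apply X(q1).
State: -i|01⟩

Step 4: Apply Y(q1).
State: -|00⟩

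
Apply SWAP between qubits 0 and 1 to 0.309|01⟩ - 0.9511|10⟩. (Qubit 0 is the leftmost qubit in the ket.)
-0.9511|01⟩ + 0.309|10⟩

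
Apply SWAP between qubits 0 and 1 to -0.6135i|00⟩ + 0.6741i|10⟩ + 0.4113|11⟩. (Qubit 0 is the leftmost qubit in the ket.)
-0.6135i|00⟩ + 0.6741i|01⟩ + 0.4113|11⟩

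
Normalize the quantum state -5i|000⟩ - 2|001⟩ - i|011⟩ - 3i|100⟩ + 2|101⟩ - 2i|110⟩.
-0.7293i|000⟩ - 0.2917|001⟩ - 0.1459i|011⟩ - 0.4376i|100⟩ + 0.2917|101⟩ - 0.2917i|110⟩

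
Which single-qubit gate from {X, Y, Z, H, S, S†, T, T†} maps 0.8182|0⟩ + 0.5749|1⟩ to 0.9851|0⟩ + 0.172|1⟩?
H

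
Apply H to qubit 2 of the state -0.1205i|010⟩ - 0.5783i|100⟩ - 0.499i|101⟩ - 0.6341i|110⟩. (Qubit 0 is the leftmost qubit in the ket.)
-0.08521i|010⟩ - 0.08521i|011⟩ - 0.7618i|100⟩ - 0.05607i|101⟩ - 0.4484i|110⟩ - 0.4484i|111⟩

H on qubit 2 mixes each pair of kets that differ only in qubit 2: amplitudes (a, b) of (|…0…⟩, |…1…⟩) become ((a + b)/√2, (a − b)/√2). Kets absent from the input have amplitude 0.
(|010⟩, |011⟩): (a, b) = (-0.1205i, 0) → (-0.08521i, -0.08521i)
(|100⟩, |101⟩): (a, b) = (-0.5783i, -0.499i) → (-0.7618i, -0.05607i)
(|110⟩, |111⟩): (a, b) = (-0.6341i, 0) → (-0.4484i, -0.4484i)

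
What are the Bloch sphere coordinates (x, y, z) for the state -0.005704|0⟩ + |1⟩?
(-0.01141, 0, -1)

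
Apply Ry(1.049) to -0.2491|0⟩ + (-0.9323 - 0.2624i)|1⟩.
(0.2513 + 0.1314i)|0⟩ + (-0.9317 - 0.2271i)|1⟩

Ry(1.049) = [[cos(θ/2), −sin(θ/2)], [sin(θ/2), cos(θ/2)]]; θ = 1.049, cos(θ/2) ≈ 0.865574, sin(θ/2) ≈ 0.50078.
With a = amp(|0⟩) = -0.2491 and b = amp(|1⟩) = (-0.9323 - 0.2624i):
new amp(|0⟩) = (0.865574)·a + (-0.50078)·b = (0.2513 + 0.1314i)
new amp(|1⟩) = (0.50078)·a + (0.865574)·b = (-0.9317 - 0.2271i)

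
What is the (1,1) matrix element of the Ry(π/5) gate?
0.9511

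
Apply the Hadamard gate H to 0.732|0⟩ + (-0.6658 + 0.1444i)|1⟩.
(0.04681 + 0.1021i)|0⟩ + (0.9884 - 0.1021i)|1⟩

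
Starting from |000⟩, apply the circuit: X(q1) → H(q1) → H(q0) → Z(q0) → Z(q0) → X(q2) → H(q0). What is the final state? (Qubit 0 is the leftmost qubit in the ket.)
1/√2|001⟩ - 1/√2|011⟩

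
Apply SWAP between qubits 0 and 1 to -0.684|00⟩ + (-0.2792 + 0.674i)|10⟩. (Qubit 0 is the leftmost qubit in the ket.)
-0.684|00⟩ + (-0.2792 + 0.674i)|01⟩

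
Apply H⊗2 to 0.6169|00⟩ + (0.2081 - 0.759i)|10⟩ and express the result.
(0.4125 - 0.3795i)|00⟩ + (0.4125 - 0.3795i)|01⟩ + (0.2044 + 0.3795i)|10⟩ + (0.2044 + 0.3795i)|11⟩

H⊗2 gives amp(|y⟩) = (1/2) Σ_x (−1)^(x·y) amp(|x⟩), where x·y is the number of positions in which both x and y have a 1.
|00⟩: (0.6169 + (0.2081 - 0.759i))/2 = (0.4125 - 0.3795i)
|01⟩: (0.6169 + (0.2081 - 0.759i))/2 = (0.4125 - 0.3795i)
|10⟩: (0.6169 - (0.2081 - 0.759i))/2 = (0.2044 + 0.3795i)
|11⟩: (0.6169 - (0.2081 - 0.759i))/2 = (0.2044 + 0.3795i)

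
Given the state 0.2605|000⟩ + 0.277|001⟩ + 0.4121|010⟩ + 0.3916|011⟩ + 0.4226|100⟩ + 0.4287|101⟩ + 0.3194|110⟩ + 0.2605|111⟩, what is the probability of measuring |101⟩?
0.1838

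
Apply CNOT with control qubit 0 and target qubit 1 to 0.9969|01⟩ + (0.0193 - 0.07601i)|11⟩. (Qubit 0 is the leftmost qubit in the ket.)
0.9969|01⟩ + (0.0193 - 0.07601i)|10⟩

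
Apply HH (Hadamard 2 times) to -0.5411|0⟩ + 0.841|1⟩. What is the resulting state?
-0.5411|0⟩ + 0.841|1⟩

H² = I, so an even number of Hadamards cancels: H^2 = I and the state is unchanged.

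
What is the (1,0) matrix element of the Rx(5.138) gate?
-0.5418i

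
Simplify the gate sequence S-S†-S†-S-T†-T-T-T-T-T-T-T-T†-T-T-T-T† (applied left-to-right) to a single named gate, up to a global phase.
T†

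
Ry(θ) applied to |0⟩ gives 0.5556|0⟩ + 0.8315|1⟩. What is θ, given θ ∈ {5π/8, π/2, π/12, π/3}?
5π/8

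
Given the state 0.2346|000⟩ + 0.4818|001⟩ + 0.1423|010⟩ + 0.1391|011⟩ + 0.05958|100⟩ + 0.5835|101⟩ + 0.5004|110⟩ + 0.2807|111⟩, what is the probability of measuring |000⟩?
0.05504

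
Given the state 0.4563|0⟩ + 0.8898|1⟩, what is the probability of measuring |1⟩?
0.7917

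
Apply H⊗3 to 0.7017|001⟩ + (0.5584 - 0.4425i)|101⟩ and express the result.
(0.4455 - 0.1564i)|000⟩ + (-0.4455 + 0.1564i)|001⟩ + (0.4455 - 0.1564i)|010⟩ + (-0.4455 + 0.1564i)|011⟩ + (0.05066 + 0.1564i)|100⟩ + (-0.05066 - 0.1564i)|101⟩ + (0.05066 + 0.1564i)|110⟩ + (-0.05066 - 0.1564i)|111⟩

H⊗3 gives amp(|y⟩) = (1/2√2) Σ_x (−1)^(x·y) amp(|x⟩), where x·y is the number of positions in which both x and y have a 1.
|000⟩: (0.7017 + (0.5584 - 0.4425i))/(2√2) = (0.4455 - 0.1564i)
|001⟩: (-0.7017 - (0.5584 - 0.4425i))/(2√2) = (-0.4455 + 0.1564i)
|010⟩: (0.7017 + (0.5584 - 0.4425i))/(2√2) = (0.4455 - 0.1564i)
|011⟩: (-0.7017 - (0.5584 - 0.4425i))/(2√2) = (-0.4455 + 0.1564i)
|100⟩: (0.7017 - (0.5584 - 0.4425i))/(2√2) = (0.05066 + 0.1564i)
|101⟩: (-0.7017 + (0.5584 - 0.4425i))/(2√2) = (-0.05066 - 0.1564i)
|110⟩: (0.7017 - (0.5584 - 0.4425i))/(2√2) = (0.05066 + 0.1564i)
|111⟩: (-0.7017 + (0.5584 - 0.4425i))/(2√2) = (-0.05066 - 0.1564i)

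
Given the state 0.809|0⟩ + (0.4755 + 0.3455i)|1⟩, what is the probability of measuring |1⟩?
0.3455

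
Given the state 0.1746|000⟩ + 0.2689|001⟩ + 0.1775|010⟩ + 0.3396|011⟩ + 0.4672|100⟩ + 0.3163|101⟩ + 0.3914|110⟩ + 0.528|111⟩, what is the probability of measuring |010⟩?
0.03151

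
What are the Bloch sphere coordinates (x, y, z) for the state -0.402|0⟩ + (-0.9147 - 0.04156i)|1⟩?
(0.7354, 0.03341, -0.6768)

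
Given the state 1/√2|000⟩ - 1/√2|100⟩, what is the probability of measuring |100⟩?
1/2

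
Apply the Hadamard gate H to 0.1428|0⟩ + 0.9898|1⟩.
0.8009|0⟩ - 0.5989|1⟩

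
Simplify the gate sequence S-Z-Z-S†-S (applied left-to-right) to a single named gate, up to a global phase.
S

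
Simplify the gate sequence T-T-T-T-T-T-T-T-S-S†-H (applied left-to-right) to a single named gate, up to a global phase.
H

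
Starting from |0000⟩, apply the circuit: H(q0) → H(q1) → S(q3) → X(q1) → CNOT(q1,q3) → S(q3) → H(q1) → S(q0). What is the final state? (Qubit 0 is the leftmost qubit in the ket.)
1/√8|0000⟩ + (1/√8)i|0001⟩ + 1/√8|0100⟩ - (1/√8)i|0101⟩ + (1/√8)i|1000⟩ - 1/√8|1001⟩ + (1/√8)i|1100⟩ + 1/√8|1101⟩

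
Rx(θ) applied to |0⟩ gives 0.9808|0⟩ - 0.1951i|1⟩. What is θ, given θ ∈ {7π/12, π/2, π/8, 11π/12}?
π/8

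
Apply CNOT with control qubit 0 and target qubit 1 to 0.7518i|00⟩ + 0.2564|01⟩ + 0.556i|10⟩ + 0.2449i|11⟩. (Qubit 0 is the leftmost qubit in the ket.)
0.7518i|00⟩ + 0.2564|01⟩ + 0.2449i|10⟩ + 0.556i|11⟩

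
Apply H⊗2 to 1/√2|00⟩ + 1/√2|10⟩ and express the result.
1/√2|00⟩ + 1/√2|01⟩

H⊗2 gives amp(|y⟩) = (1/2) Σ_x (−1)^(x·y) amp(|x⟩), where x·y is the number of positions in which both x and y have a 1.
|00⟩: (1/√2 + 1/√2)/2 = 1/√2
|01⟩: (1/√2 + 1/√2)/2 = 1/√2
|10⟩: (1/√2 - 1/√2)/2 = 0
|11⟩: (1/√2 - 1/√2)/2 = 0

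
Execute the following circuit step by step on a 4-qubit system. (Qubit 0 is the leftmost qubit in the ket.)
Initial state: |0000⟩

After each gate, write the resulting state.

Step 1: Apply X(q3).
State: |0001⟩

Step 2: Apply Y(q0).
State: i|1001⟩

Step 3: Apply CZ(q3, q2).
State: i|1001⟩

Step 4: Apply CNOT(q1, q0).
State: i|1001⟩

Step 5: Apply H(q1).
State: (1/√2)i|1001⟩ + (1/√2)i|1101⟩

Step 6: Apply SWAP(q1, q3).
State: (1/√2)i|1100⟩ + (1/√2)i|1101⟩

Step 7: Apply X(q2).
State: (1/√2)i|1110⟩ + (1/√2)i|1111⟩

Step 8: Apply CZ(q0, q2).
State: -(1/√2)i|1110⟩ - (1/√2)i|1111⟩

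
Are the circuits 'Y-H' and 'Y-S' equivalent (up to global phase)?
No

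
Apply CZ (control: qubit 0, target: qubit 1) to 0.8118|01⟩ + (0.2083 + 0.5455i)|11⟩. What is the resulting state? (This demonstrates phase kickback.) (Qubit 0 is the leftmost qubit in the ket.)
0.8118|01⟩ + (-0.2083 - 0.5455i)|11⟩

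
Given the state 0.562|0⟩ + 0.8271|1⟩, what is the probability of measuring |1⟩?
0.6841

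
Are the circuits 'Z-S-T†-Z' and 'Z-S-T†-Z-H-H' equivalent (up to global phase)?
Yes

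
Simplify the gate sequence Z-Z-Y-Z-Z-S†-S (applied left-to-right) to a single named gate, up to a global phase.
Y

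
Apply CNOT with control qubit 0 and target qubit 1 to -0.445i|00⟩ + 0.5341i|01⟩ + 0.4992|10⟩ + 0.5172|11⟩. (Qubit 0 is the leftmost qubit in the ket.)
-0.445i|00⟩ + 0.5341i|01⟩ + 0.5172|10⟩ + 0.4992|11⟩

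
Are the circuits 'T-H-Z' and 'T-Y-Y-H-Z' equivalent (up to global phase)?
Yes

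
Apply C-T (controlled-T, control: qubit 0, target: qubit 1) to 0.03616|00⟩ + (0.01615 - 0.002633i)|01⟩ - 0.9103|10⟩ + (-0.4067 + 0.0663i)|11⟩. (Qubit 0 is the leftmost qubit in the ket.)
0.03616|00⟩ + (0.01615 - 0.002633i)|01⟩ - 0.9103|10⟩ + (-0.3345 - 0.2407i)|11⟩

C-T leaves the control-|0⟩ kets |00⟩, |01⟩ unchanged and applies T to qubit 1 on the control-|1⟩ pair (|10⟩, |11⟩).
T = [[1, 0], [0, (1/√2 + (1/√2)i)]].
With a = amp(|10⟩) = -0.9103 and b = amp(|11⟩) = (-0.4067 + 0.0663i):
new amp(|10⟩) = (1)·a = -0.9103
new amp(|11⟩) = (1/√2 + (1/√2)i)·b = (-0.3345 - 0.2407i)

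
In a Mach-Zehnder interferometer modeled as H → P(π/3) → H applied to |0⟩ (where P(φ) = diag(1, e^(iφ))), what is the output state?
(0.75 + 0.433i)|0⟩ + (0.25 - 0.433i)|1⟩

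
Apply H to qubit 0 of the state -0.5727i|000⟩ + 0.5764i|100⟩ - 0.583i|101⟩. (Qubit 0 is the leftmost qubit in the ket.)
0.002616i|000⟩ - 0.4122i|001⟩ - 0.8125i|100⟩ + 0.4122i|101⟩

H on qubit 0 mixes each pair of kets that differ only in qubit 0: amplitudes (a, b) of (|…0…⟩, |…1…⟩) become ((a + b)/√2, (a − b)/√2). Kets absent from the input have amplitude 0.
(|000⟩, |100⟩): (a, b) = (-0.5727i, 0.5764i) → (0.002616i, -0.8125i)
(|001⟩, |101⟩): (a, b) = (0, -0.583i) → (-0.4122i, 0.4122i)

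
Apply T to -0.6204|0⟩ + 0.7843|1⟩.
-0.6204|0⟩ + (0.5546 + 0.5546i)|1⟩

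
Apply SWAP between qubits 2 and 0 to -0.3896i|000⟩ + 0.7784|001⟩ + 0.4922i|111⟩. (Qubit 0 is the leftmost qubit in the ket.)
-0.3896i|000⟩ + 0.7784|100⟩ + 0.4922i|111⟩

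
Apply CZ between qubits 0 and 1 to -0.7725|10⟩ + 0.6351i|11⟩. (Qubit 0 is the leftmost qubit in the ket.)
-0.7725|10⟩ - 0.6351i|11⟩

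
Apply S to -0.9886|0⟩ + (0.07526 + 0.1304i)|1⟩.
-0.9886|0⟩ + (-0.1304 + 0.07526i)|1⟩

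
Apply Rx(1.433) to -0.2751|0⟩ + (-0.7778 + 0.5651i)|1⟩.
(0.1637 + 0.5108i)|0⟩ + (-0.5865 + 0.6068i)|1⟩

Rx(1.433) = [[cos(θ/2), −i·sin(θ/2)], [−i·sin(θ/2), cos(θ/2)]]; θ = 1.433, cos(θ/2) ≈ 0.754109, sin(θ/2) ≈ 0.656749.
With a = amp(|0⟩) = -0.2751 and b = amp(|1⟩) = (-0.7778 + 0.5651i):
new amp(|0⟩) = (0.754109)·a + (-0.656749i)·b = (0.1637 + 0.5108i)
new amp(|1⟩) = (-0.656749i)·a + (0.754109)·b = (-0.5865 + 0.6068i)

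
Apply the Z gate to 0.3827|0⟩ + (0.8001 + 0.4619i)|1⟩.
0.3827|0⟩ + (-0.8001 - 0.4619i)|1⟩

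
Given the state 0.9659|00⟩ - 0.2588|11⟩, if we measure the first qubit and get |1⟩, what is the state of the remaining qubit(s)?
-|1⟩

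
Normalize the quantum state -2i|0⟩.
-i|0⟩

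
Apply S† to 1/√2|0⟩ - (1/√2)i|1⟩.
1/√2|0⟩ - 1/√2|1⟩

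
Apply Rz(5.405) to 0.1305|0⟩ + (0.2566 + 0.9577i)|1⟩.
(-0.1181 - 0.05548i)|0⟩ + (-0.6394 - 0.7578i)|1⟩

Rz(5.405) = [[e^(−iθ/2), 0], [0, e^(iθ/2)]] with e^(±iθ/2) = cos(θ/2) ± i·sin(θ/2); θ = 5.405, cos(θ/2) ≈ -0.905138, sin(θ/2) ≈ 0.425118.
With a = amp(|0⟩) = 0.1305 and b = amp(|1⟩) = (0.2566 + 0.9577i):
new amp(|0⟩) = (-0.905138 - 0.425118i)·a = (-0.1181 - 0.05548i)
new amp(|1⟩) = (-0.905138 + 0.425118i)·b = (-0.6394 - 0.7578i)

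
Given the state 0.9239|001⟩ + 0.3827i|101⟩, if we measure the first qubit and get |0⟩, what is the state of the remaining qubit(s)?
|01⟩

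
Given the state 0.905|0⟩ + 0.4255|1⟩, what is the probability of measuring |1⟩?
0.1811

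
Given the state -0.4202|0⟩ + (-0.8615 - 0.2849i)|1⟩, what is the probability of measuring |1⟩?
0.8234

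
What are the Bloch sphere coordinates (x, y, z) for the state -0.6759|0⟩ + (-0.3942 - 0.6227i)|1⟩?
(0.5329, 0.8418, -0.08631)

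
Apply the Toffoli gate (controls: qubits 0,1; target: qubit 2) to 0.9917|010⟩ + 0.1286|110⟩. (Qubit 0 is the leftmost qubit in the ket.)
0.9917|010⟩ + 0.1286|111⟩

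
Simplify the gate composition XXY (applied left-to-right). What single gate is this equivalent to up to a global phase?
Y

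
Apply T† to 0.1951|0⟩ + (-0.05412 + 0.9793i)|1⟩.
0.1951|0⟩ + (0.6542 + 0.7307i)|1⟩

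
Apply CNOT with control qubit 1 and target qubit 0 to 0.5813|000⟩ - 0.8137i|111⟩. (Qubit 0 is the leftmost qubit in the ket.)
0.5813|000⟩ - 0.8137i|011⟩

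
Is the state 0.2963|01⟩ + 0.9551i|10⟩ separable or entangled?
Entangled

Writing the state as a|00⟩ + b|01⟩ + c|10⟩ + d|11⟩, it is a product state iff ad − bc = 0.
Here (a, b, c, d) = (0, 0.2963, 0.9551i, 0): ad − bc = (0)(0) − (0.2963)(0.9551i) = -0.283i ≠ 0, so the state is entangled.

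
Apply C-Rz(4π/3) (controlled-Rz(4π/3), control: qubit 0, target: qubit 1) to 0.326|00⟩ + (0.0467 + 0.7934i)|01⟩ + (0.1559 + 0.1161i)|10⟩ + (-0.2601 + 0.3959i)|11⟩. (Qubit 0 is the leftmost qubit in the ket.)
0.326|00⟩ + (0.0467 + 0.7934i)|01⟩ + (0.0226 - 0.1931i)|10⟩ + (-0.2128 - 0.4232i)|11⟩

C-Rz(4π/3) leaves the control-|0⟩ kets |00⟩, |01⟩ unchanged and applies Rz(4π/3) to qubit 1 on the control-|1⟩ pair (|10⟩, |11⟩).
Rz(4π/3) = [[e^(−iθ/2), 0], [0, e^(iθ/2)]] with e^(±iθ/2) = cos(θ/2) ± i·sin(θ/2); θ = 4π/3, cos(θ/2) ≈ -0.5, sin(θ/2) ≈ 0.866025.
With a = amp(|10⟩) = (0.1559 + 0.1161i) and b = amp(|11⟩) = (-0.2601 + 0.3959i):
new amp(|10⟩) = (-0.5 - 0.866025i)·a = (0.0226 - 0.1931i)
new amp(|11⟩) = (-0.5 + 0.866025i)·b = (-0.2128 - 0.4232i)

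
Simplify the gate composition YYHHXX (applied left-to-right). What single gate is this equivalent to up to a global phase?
I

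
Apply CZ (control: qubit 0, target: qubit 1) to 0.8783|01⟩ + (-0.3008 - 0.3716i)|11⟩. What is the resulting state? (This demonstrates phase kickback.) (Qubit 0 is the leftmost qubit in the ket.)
0.8783|01⟩ + (0.3008 + 0.3716i)|11⟩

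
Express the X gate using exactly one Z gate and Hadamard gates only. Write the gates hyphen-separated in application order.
H-Z-H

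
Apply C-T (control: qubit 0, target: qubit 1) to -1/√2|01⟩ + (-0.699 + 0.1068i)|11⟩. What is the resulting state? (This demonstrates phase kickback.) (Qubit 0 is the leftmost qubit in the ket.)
-1/√2|01⟩ + (-0.5698 - 0.4187i)|11⟩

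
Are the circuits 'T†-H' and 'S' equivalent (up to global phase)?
No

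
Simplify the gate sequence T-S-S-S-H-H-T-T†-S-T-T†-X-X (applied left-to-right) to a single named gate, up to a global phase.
T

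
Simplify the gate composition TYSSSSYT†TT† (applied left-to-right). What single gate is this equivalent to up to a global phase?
I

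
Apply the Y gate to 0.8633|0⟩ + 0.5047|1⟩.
-0.5047i|0⟩ + 0.8633i|1⟩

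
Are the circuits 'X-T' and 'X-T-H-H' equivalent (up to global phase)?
Yes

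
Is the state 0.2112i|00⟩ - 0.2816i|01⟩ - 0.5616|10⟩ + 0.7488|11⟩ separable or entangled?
Separable

Writing the state as a|00⟩ + b|01⟩ + c|10⟩ + d|11⟩, it is a product state iff ad − bc = 0.
Here (a, b, c, d) = (0.2112i, -0.2816i, -0.5616, 0.7488): ad − bc = (0.2112i)(0.7488) − (-0.2816i)(-0.5616) = 0, so the state is separable.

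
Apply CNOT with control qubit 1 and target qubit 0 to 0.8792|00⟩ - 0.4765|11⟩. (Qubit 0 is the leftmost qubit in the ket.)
0.8792|00⟩ - 0.4765|01⟩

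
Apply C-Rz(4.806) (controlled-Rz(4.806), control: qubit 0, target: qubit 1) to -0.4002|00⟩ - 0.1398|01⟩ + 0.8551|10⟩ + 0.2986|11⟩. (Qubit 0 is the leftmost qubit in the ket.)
-0.4002|00⟩ - 0.1398|01⟩ + (-0.6323 - 0.5757i)|10⟩ + (-0.2208 + 0.201i)|11⟩

C-Rz(4.806) leaves the control-|0⟩ kets |00⟩, |01⟩ unchanged and applies Rz(4.806) to qubit 1 on the control-|1⟩ pair (|10⟩, |11⟩).
Rz(4.806) = [[e^(−iθ/2), 0], [0, e^(iθ/2)]] with e^(±iθ/2) = cos(θ/2) ± i·sin(θ/2); θ = 4.806, cos(θ/2) ≈ -0.739417, sin(θ/2) ≈ 0.673248.
With a = amp(|10⟩) = 0.8551 and b = amp(|11⟩) = 0.2986:
new amp(|10⟩) = (-0.739417 - 0.673248i)·a = (-0.6323 - 0.5757i)
new amp(|11⟩) = (-0.739417 + 0.673248i)·b = (-0.2208 + 0.201i)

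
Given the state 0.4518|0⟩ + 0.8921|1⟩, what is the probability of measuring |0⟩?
0.2041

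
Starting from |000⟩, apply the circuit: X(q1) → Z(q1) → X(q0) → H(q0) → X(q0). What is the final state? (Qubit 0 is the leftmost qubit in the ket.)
1/√2|010⟩ - 1/√2|110⟩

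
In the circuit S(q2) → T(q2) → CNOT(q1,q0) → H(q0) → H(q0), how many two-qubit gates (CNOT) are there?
1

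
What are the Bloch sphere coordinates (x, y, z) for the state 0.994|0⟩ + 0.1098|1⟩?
(0.2183, 0, 0.976)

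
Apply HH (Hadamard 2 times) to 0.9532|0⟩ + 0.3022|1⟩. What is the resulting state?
0.9532|0⟩ + 0.3022|1⟩

H² = I, so an even number of Hadamards cancels: H^2 = I and the state is unchanged.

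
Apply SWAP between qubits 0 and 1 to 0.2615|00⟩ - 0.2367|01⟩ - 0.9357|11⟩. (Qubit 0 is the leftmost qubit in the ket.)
0.2615|00⟩ - 0.2367|10⟩ - 0.9357|11⟩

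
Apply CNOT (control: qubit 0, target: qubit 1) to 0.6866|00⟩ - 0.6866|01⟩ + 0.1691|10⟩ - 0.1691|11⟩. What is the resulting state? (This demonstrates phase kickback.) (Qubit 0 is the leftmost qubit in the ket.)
0.6866|00⟩ - 0.6866|01⟩ - 0.1691|10⟩ + 0.1691|11⟩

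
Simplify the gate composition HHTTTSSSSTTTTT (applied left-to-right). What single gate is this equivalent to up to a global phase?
I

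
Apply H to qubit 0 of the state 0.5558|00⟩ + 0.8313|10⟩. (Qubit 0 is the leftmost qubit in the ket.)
0.9808|00⟩ - 0.1948|10⟩

H on qubit 0 mixes each pair of kets that differ only in qubit 0: amplitudes (a, b) of (|…0…⟩, |…1…⟩) become ((a + b)/√2, (a − b)/√2). Kets absent from the input have amplitude 0.
(|00⟩, |10⟩): (a, b) = (0.5558, 0.8313) → (0.9808, -0.1948)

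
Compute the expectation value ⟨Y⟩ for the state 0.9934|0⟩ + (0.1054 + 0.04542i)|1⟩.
0.09024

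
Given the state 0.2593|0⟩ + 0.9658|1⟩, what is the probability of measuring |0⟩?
0.06724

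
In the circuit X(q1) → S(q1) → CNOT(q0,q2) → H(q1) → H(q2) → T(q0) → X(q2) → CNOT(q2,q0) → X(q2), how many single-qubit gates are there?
7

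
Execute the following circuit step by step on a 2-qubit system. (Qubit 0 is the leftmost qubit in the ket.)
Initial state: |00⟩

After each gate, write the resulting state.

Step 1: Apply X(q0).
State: |10⟩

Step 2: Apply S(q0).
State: i|10⟩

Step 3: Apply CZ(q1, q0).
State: i|10⟩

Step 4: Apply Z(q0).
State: -i|10⟩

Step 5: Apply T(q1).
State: -i|10⟩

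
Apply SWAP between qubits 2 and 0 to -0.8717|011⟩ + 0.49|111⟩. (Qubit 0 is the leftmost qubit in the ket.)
-0.8717|110⟩ + 0.49|111⟩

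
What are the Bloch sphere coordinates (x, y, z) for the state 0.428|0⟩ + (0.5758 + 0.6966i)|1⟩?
(0.4929, 0.5963, -0.6336)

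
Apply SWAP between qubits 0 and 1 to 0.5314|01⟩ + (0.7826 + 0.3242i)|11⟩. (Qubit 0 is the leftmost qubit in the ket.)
0.5314|10⟩ + (0.7826 + 0.3242i)|11⟩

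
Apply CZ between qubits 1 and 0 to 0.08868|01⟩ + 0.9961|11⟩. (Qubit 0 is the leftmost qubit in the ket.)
0.08868|01⟩ - 0.9961|11⟩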